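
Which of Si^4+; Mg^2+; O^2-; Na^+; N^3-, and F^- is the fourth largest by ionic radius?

All of these have 10 electrons (isoelectronic). With the same electron cloud, the ion with the most protons pulls it in tightest. Nuclear charges: Si^4+ (Z=14), Mg^2+ (Z=12), Na^+ (Z=11), F^- (Z=9), O^2- (Z=8), N^3- (Z=7). Highest Z is smallest.
Full ascending order: Si^4+ < Mg^2+ < Na^+ < F^- < O^2- < N^3-. Counting from the largest, position 4 is Na^+.

Na^+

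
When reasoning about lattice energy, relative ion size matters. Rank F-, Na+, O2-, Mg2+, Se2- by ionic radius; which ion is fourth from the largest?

Na+

Mg2+: 10 e⁻, Z=12, Na+: 10 e⁻, Z=11, F-: 10 e⁻, Z=9, O2-: 10 e⁻, Z=8, Se2-: 36 e⁻, Z=34. Mg2+ < Na+ (both 10 e⁻, Z=12>11); Na+ < F- (isoelectronic, higher Z=11 is smaller); F- < O2- (isoelectronic, higher Z=9 is smaller); O2- < Se2- (same group, 2 shells fewer).
Ordering: Mg2+ < Na+ < F- < O2- < Se2-. The fourth largest is Na+.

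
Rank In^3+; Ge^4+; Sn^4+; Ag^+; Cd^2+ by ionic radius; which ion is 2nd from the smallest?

Sn^4+

Ge^4+: 28 e⁻, Z=32, Sn^4+: 46 e⁻, Z=50, In^3+: 46 e⁻, Z=49, Cd^2+: 46 e⁻, Z=48, Ag^+: 46 e⁻, Z=47. Ge^4+ < Sn^4+ (same group, period 4 vs 5); Sn^4+ < In^3+ (isoelectronic, higher Z=50 is smaller); In^3+ < Cd^2+ (isoelectronic, higher Z=49 is smaller); Cd^2+ < Ag^+ (isoelectronic, higher Z=48 is smaller).
That gives Ge^4+ < Sn^4+ < In^3+ < Cd^2+ < Ag^+. From the smallest end, number 2 is Sn^4+.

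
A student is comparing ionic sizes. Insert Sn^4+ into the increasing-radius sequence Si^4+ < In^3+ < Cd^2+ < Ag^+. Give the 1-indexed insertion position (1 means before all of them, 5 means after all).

Si^4+ has 10 e⁻ (Z=14), Sn^4+ has 46 e⁻ (Z=50), In^3+ has 46 e⁻ (Z=49), Cd^2+ has 46 e⁻ (Z=48), Ag^+ has 46 e⁻ (Z=47). Si^4+ < Sn^4+ (same group, period 3 vs 5); Sn^4+ < In^3+ (isoelectronic, higher Z=50 is smaller); In^3+ < Cd^2+ (isoelectronic, higher Z=49 is smaller); Cd^2+ < Ag^+ (isoelectronic, higher Z=48 is smaller).
The complete sequence is Si^4+ < Sn^4+ < In^3+ < Cd^2+ < Ag^+. Sn^4+ sits at position 2.

2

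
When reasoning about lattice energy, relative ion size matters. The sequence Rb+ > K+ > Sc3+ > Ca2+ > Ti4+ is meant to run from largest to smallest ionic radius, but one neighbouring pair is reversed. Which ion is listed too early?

Scanning neighbour by neighbour, only Sc3+/Ca2+ violates a trend: Sc3+ and Ca2+ share 18 electrons; the higher nuclear charge on Sc (Z=21) contracts it more, so Sc3+ < Ca2+. That makes Sc3+ the one sitting a position early relative to where it belongs.

Sc3+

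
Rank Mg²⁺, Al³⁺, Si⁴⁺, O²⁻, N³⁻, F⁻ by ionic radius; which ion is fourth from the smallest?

Each ion has 10 electrons. The ranking follows nuclear charge in reverse — greater Z gives a smaller radius. Si⁴⁺ (Z=14), Al³⁺ (Z=13), Mg²⁺ (Z=12), F⁻ (Z=9), O²⁻ (Z=8), N³⁻ (Z=7).
That gives Si⁴⁺ < Al³⁺ < Mg²⁺ < F⁻ < O²⁻ < N³⁻. From the smallest end, number 4 is F⁻.

F⁻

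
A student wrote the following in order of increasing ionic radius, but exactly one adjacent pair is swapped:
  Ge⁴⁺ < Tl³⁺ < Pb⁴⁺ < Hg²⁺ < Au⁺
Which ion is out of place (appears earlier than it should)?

Tl³⁺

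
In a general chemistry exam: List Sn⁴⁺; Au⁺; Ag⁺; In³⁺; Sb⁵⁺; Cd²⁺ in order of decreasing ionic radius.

Au⁺ > Ag⁺ > Cd²⁺ > In³⁺ > Sn⁴⁺ > Sb⁵⁺

Electron counts and nuclear charges: Sb⁵⁺: 46 e⁻, Z=51, Sn⁴⁺: 46 e⁻, Z=50, In³⁺: 46 e⁻, Z=49, Cd²⁺: 46 e⁻, Z=48, Ag⁺: 46 e⁻, Z=47, Au⁺: 78 e⁻, Z=79. Sb⁵⁺ < Sn⁴⁺ (isoelectronic, higher Z=51 is smaller); Sn⁴⁺ < In³⁺ (both 46 e⁻, Z=50>49); In³⁺ < Cd²⁺ (isoelectronic, higher Z=49 is smaller); Cd²⁺ < Ag⁺ (isoelectronic, higher Z=48 is smaller); Ag⁺ < Au⁺ (same group, 1 shell fewer).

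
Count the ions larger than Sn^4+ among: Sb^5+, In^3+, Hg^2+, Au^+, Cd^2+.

Electron counts and nuclear charges: Sb^5+: 46 e⁻, Z=51, Sn^4+: 46 e⁻, Z=50, In^3+: 46 e⁻, Z=49, Cd^2+: 46 e⁻, Z=48, Hg^2+: 78 e⁻, Z=80, Au^+: 78 e⁻, Z=79. Sb^5+ < Sn^4+ (both 46 e⁻, Z=51>50); Sn^4+ < In^3+ (both 46 e⁻, Z=50>49); In^3+ < Cd^2+ (both 46 e⁻, Z=49>48); Cd^2+ < Hg^2+ (same group, 1 shell fewer); Hg^2+ < Au^+ (both 78 e⁻, Z=80>79).
Relative to Sn^4+, the ions that are larger are In^3+, Cd^2+, Hg^2+, Au^+. So 4 are larger.

4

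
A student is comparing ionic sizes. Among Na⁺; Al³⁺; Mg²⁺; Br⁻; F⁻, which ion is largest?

Electron counts and nuclear charges: Al³⁺: 10 e⁻, Z=13, Mg²⁺: 10 e⁻, Z=12, Na⁺: 10 e⁻, Z=11, F⁻: 10 e⁻, Z=9, Br⁻: 36 e⁻, Z=35. Al³⁺ < Mg²⁺ (both 10 e⁻, Z=13>12); Mg²⁺ < Na⁺ (isoelectronic, higher Z=12 is smaller); Na⁺ < F⁻ (both 10 e⁻, Z=11>9); F⁻ < Br⁻ (same group, 2 shells fewer).

Br⁻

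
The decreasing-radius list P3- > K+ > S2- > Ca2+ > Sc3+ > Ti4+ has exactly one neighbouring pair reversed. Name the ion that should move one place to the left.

Scanning neighbour by neighbour, only K+/S2- violates a trend: both have 18 electrons but Z(K)=19 > Z(S)=16, so K+ should be the smaller of the two. That makes S2- the one sitting a position late relative to where it belongs.

S2-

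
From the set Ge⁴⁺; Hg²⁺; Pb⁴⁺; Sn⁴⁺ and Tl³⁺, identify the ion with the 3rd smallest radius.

Ge⁴⁺ (Z=32, 28 e⁻), Sn⁴⁺ (Z=50, 46 e⁻), Pb⁴⁺ (Z=82, 78 e⁻), Tl³⁺ (Z=81, 78 e⁻), Hg²⁺ (Z=80, 78 e⁻). Ge⁴⁺ < Sn⁴⁺ (same group, 1 shell fewer); Sn⁴⁺ < Pb⁴⁺ (same group, period 5 vs 6); Pb⁴⁺ < Tl³⁺ (both 78 e⁻, Z=82>81); Tl³⁺ < Hg²⁺ (both 78 e⁻, Z=81>80).
Full ascending order: Ge⁴⁺ < Sn⁴⁺ < Pb⁴⁺ < Tl³⁺ < Hg²⁺. Counting from the smallest, position 3 is Pb⁴⁺.

Pb⁴⁺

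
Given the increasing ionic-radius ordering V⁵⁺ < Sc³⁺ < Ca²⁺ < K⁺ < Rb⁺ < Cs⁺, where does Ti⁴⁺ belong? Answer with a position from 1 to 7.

First list Z and electron count for each: V⁵⁺ (Z=23, 18 e⁻), Ti⁴⁺ (Z=22, 18 e⁻), Sc³⁺ (Z=21, 18 e⁻), Ca²⁺ (Z=20, 18 e⁻), K⁺ (Z=19, 18 e⁻), Rb⁺ (Z=37, 36 e⁻), Cs⁺ (Z=55, 54 e⁻). V⁵⁺ < Ti⁴⁺ (both 18 e⁻, Z=23>22); Ti⁴⁺ < Sc³⁺ (both 18 e⁻, Z=22>21); Sc³⁺ < Ca²⁺ (isoelectronic, higher Z=21 is smaller); Ca²⁺ < K⁺ (isoelectronic, higher Z=20 is smaller); K⁺ < Rb⁺ (same group, period 4 vs 5); Rb⁺ < Cs⁺ (same group, 1 shell fewer).
Merged order: V⁵⁺ < Ti⁴⁺ < Sc³⁺ < Ca²⁺ < K⁺ < Rb⁺ < Cs⁺ — Ti⁴⁺ is number 2.

2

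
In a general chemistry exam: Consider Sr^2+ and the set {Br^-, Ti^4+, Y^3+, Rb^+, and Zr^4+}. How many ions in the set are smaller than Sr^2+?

First list Z and electron count for each: Ti^4+: 18 e⁻, Z=22, Zr^4+: 36 e⁻, Z=40, Y^3+: 36 e⁻, Z=39, Sr^2+: 36 e⁻, Z=38, Rb^+: 36 e⁻, Z=37, Br^-: 36 e⁻, Z=35. Ti^4+ < Zr^4+ (same group, period 4 vs 5); Zr^4+ < Y^3+ (isoelectronic, higher Z=40 is smaller); Y^3+ < Sr^2+ (isoelectronic, higher Z=39 is smaller); Sr^2+ < Rb^+ (isoelectronic, higher Z=38 is smaller); Rb^+ < Br^- (both 36 e⁻, Z=37>35).
Ordering all of them (including Sr^2+) by radius gives Ti^4+ < Zr^4+ < Y^3+ < Sr^2+ < Rb^+ < Br^-. Count: 3.

3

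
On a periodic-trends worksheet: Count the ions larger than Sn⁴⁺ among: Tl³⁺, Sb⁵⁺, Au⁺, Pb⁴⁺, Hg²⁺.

4

Work out protons and electrons: Sb⁵⁺: 46 e⁻, Z=51, Sn⁴⁺: 46 e⁻, Z=50, Pb⁴⁺: 78 e⁻, Z=82, Tl³⁺: 78 e⁻, Z=81, Hg²⁺: 78 e⁻, Z=80, Au⁺: 78 e⁻, Z=79. Sb⁵⁺ < Sn⁴⁺ (isoelectronic, higher Z=51 is smaller); Sn⁴⁺ < Pb⁴⁺ (same group, period 5 vs 6); Pb⁴⁺ < Tl³⁺ (isoelectronic, higher Z=82 is smaller); Tl³⁺ < Hg²⁺ (isoelectronic, higher Z=81 is smaller); Hg²⁺ < Au⁺ (isoelectronic, higher Z=80 is smaller).
Placing each against Sn⁴⁺: smaller — Sb⁵⁺; larger — Pb⁴⁺, Tl³⁺, Hg²⁺, Au⁺. So 4 are larger.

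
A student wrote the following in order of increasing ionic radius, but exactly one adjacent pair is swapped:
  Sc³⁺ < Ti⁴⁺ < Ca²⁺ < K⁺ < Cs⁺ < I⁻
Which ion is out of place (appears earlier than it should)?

Compare adjacent ions: they are isoelectronic (18 e⁻) and Ti has more protons than Sc (22 vs 21), making Ti⁴⁺ smaller — yet in this increasing list Sc³⁺ sits before Ti⁴⁺. Nothing else is reversed, so Sc³⁺ should move one place to the right.

Sc³⁺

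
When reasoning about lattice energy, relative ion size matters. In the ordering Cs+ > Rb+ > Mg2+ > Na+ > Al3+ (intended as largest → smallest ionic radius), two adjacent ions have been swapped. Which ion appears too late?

Check each adjacent pair. Mg2+ and Na+ are reversed: both have 10 electrons but Z(Mg)=12 > Z(Na)=11, so Mg2+ should be the smaller of the two. No other neighbouring pair contradicts the periodic trends, so Na+ is the ion listed too late.

Na+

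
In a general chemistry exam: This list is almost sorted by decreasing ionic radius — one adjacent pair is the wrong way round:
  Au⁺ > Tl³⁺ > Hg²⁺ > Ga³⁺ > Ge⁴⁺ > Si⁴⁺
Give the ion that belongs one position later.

Tl³⁺

The pair Tl³⁺, Hg²⁺ is the wrong way round — Tl³⁺ and Hg²⁺ share 78 electrons; the higher nuclear charge on Tl (Z=81) contracts it more, so Tl³⁺ < Hg²⁺. All other adjacent pairs agree with periodic trends, so Tl³⁺ is the misplaced ion.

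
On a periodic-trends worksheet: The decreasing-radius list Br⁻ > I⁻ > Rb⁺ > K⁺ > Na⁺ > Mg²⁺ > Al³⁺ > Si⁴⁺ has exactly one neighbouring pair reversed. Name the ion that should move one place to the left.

Compare adjacent ions: Br⁻ and I⁻ are in one column with the same charge; the lighter period-4 ion has one fewer shell and is smaller — yet in this decreasing list Br⁻ sits before I⁻. Nothing else is reversed, so I⁻ should move one place to the left.

I⁻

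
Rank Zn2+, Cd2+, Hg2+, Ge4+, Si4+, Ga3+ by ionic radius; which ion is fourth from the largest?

Tabulating Z and e⁻: Si4+ has 10 e⁻ (Z=14), Ge4+ has 28 e⁻ (Z=32), Ga3+ has 28 e⁻ (Z=31), Zn2+ has 28 e⁻ (Z=30), Cd2+ has 46 e⁻ (Z=48), Hg2+ has 78 e⁻ (Z=80). Si4+ < Ge4+ (same group, period 3 vs 4); Ge4+ < Ga3+ (both 28 e⁻, Z=32>31); Ga3+ < Zn2+ (isoelectronic, higher Z=31 is smaller); Zn2+ < Cd2+ (same group, period 4 vs 5); Cd2+ < Hg2+ (same group, 1 shell fewer).
Ordering: Si4+ < Ge4+ < Ga3+ < Zn2+ < Cd2+ < Hg2+. The fourth largest is Ga3+.

Ga3+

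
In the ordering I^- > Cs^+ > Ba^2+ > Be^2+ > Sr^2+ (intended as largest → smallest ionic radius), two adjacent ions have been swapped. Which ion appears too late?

Check each adjacent pair. Be^2+ and Sr^2+ are reversed: Be^2+ and Sr^2+ are in one column with the same charge; the lighter period-2 ion has 3 fewer shells and is smaller. No other neighbouring pair contradicts the periodic trends, so Sr^2+ is the ion listed too late.

Sr^2+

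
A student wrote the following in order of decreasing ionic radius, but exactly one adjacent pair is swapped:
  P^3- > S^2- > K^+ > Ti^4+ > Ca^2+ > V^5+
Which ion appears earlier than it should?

Compare adjacent ions: Ti^4+ and Ca^2+ share 18 electrons; the higher nuclear charge on Ti (Z=22) contracts it more, so Ti^4+ < Ca^2+ — yet in this decreasing list Ti^4+ sits before Ca^2+. Nothing else is reversed, so Ti^4+ should move one place to the right.

Ti^4+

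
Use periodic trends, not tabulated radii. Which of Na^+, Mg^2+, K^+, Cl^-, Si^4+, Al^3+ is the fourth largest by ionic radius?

Mg^2+

Tabulating Z and e⁻: Si^4+: 10 e⁻, Z=14, Al^3+: 10 e⁻, Z=13, Mg^2+: 10 e⁻, Z=12, Na^+: 10 e⁻, Z=11, K^+: 18 e⁻, Z=19, Cl^-: 18 e⁻, Z=17. Si^4+ < Al^3+ (both 10 e⁻, Z=14>13); Al^3+ < Mg^2+ (isoelectronic, higher Z=13 is smaller); Mg^2+ < Na^+ (both 10 e⁻, Z=12>11); Na^+ < K^+ (same group, 1 shell fewer); K^+ < Cl^- (both 18 e⁻, Z=19>17).
Full ascending order: Si^4+ < Al^3+ < Mg^2+ < Na^+ < K^+ < Cl^-. Counting from the largest, position 4 is Mg^2+.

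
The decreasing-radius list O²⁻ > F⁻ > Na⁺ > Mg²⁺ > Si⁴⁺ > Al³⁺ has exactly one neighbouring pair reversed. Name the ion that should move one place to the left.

Compare adjacent ions: both have 10 electrons but Z(Si)=14 > Z(Al)=13, so Si⁴⁺ should be the smaller of the two — yet in this decreasing list Si⁴⁺ sits before Al³⁺. Nothing else is reversed, so Al³⁺ should move one place to the left.

Al³⁺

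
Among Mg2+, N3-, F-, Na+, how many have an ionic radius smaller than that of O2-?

3

All of these have 10 electrons (isoelectronic). With the same electron cloud, the ion with the most protons pulls it in tightest. Nuclear charges: Mg2+ (Z=12), Na+ (Z=11), F- (Z=9), O2- (Z=8), N3- (Z=7). Highest Z is smallest.
Relative to O2-, the ions that are smaller are Mg2+, Na+, F-. That's 3.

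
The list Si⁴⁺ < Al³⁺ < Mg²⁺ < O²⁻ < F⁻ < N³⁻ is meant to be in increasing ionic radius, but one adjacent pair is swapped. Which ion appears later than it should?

F⁻

Scanning neighbour by neighbour, only O²⁻/F⁻ violates a trend: F⁻ and O²⁻ share 10 electrons; the higher nuclear charge on F (Z=9) contracts it more, so F⁻ < O²⁻. That makes F⁻ the one sitting a position late relative to where it belongs.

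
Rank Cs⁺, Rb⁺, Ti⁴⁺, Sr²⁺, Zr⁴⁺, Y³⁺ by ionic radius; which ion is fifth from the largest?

First list Z and electron count for each: Ti⁴⁺: 18 e⁻, Z=22, Zr⁴⁺: 36 e⁻, Z=40, Y³⁺: 36 e⁻, Z=39, Sr²⁺: 36 e⁻, Z=38, Rb⁺: 36 e⁻, Z=37, Cs⁺: 54 e⁻, Z=55. Ti⁴⁺ < Zr⁴⁺ (same group, 1 shell fewer); Zr⁴⁺ < Y³⁺ (isoelectronic, higher Z=40 is smaller); Y³⁺ < Sr²⁺ (both 36 e⁻, Z=39>38); Sr²⁺ < Rb⁺ (both 36 e⁻, Z=38>37); Rb⁺ < Cs⁺ (same group, period 5 vs 6).
Ordering: Ti⁴⁺ < Zr⁴⁺ < Y³⁺ < Sr²⁺ < Rb⁺ < Cs⁺. The fifth largest is Zr⁴⁺.

Zr⁴⁺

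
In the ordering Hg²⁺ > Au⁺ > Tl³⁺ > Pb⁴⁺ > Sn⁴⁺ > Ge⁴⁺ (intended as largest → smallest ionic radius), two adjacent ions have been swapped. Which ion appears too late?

Au⁺

Compare adjacent ions: both have 78 electrons but Z(Hg)=80 > Z(Au)=79, so Hg²⁺ should be the smaller of the two — yet in this decreasing list Hg²⁺ sits before Au⁺. Nothing else is reversed, so Au⁺ should move one place to the left.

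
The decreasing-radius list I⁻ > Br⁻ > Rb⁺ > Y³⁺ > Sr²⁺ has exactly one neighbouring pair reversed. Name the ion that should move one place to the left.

Scanning neighbour by neighbour, only Y³⁺/Sr²⁺ violates a trend: Y³⁺ and Sr²⁺ share 36 electrons; the higher nuclear charge on Y (Z=39) contracts it more, so Y³⁺ < Sr²⁺. That makes Sr²⁺ the one sitting a position late relative to where it belongs.

Sr²⁺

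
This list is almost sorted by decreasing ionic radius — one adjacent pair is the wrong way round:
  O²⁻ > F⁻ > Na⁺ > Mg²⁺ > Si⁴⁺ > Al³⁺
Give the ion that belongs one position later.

The pair Si⁴⁺, Al³⁺ is the wrong way round — both have 10 electrons but Z(Si)=14 > Z(Al)=13, so Si⁴⁺ should be the smaller of the two. All other adjacent pairs agree with periodic trends, so Si⁴⁺ is the misplaced ion.

Si⁴⁺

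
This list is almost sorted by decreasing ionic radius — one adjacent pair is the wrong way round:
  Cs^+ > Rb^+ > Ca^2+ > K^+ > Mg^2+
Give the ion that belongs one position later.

Ca^2+

Scanning neighbour by neighbour, only Ca^2+/K^+ violates a trend: Ca^2+ and K^+ share 18 electrons; the higher nuclear charge on Ca (Z=20) contracts it more, so Ca^2+ < K^+. That makes Ca^2+ the one sitting a position early relative to where it belongs.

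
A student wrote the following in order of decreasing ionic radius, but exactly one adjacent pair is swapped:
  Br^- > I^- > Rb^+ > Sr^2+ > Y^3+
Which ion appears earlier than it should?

Br^-

The pair Br^-, I^- is the wrong way round — Br^- and I^- are in one column with the same charge; the lighter period-4 ion has one fewer shell and is smaller. All other adjacent pairs agree with periodic trends, so Br^- is the misplaced ion.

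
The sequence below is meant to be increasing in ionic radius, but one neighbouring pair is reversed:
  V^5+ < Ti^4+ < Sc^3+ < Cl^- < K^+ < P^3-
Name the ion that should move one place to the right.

The pair Cl^-, K^+ is the wrong way round — both have 18 electrons but Z(K)=19 > Z(Cl)=17, so K^+ should be the smaller of the two. All other adjacent pairs agree with periodic trends, so Cl^- is the misplaced ion.

Cl^-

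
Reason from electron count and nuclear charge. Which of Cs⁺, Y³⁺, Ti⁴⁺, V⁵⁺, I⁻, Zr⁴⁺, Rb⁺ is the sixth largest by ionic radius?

Ti⁴⁺

Electron counts and nuclear charges: V⁵⁺ has 18 e⁻ (Z=23), Ti⁴⁺ has 18 e⁻ (Z=22), Zr⁴⁺ has 36 e⁻ (Z=40), Y³⁺ has 36 e⁻ (Z=39), Rb⁺ has 36 e⁻ (Z=37), Cs⁺ has 54 e⁻ (Z=55), I⁻ has 54 e⁻ (Z=53). V⁵⁺ < Ti⁴⁺ (isoelectronic, higher Z=23 is smaller); Ti⁴⁺ < Zr⁴⁺ (same group, 1 shell fewer); Zr⁴⁺ < Y³⁺ (both 36 e⁻, Z=40>39); Y³⁺ < Rb⁺ (both 36 e⁻, Z=39>37); Rb⁺ < Cs⁺ (same group, period 5 vs 6); Cs⁺ < I⁻ (both 54 e⁻, Z=55>53).
That gives V⁵⁺ < Ti⁴⁺ < Zr⁴⁺ < Y³⁺ < Rb⁺ < Cs⁺ < I⁻. From the largest end, number 6 is Ti⁴⁺.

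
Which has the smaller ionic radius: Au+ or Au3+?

Au3+

Same element, different charge: the more highly charged cation has fewer electrons and a greater effective nuclear charge per electron, making Au3+ the smallest.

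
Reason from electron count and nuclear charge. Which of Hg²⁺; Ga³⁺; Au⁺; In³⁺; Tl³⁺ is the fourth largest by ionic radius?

Ga³⁺ (Z=31, 28 e⁻), In³⁺ (Z=49, 46 e⁻), Tl³⁺ (Z=81, 78 e⁻), Hg²⁺ (Z=80, 78 e⁻), Au⁺ (Z=79, 78 e⁻). Ga³⁺ < In³⁺ (same group, period 4 vs 5); In³⁺ < Tl³⁺ (same group, 1 shell fewer); Tl³⁺ < Hg²⁺ (isoelectronic, higher Z=81 is smaller); Hg²⁺ < Au⁺ (isoelectronic, higher Z=80 is smaller).
Ordering: Ga³⁺ < In³⁺ < Tl³⁺ < Hg²⁺ < Au⁺. The fourth largest is In³⁺.

In³⁺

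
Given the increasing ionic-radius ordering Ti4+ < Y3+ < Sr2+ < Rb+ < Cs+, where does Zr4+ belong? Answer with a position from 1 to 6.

Ti4+ has 18 e⁻ (Z=22), Zr4+ has 36 e⁻ (Z=40), Y3+ has 36 e⁻ (Z=39), Sr2+ has 36 e⁻ (Z=38), Rb+ has 36 e⁻ (Z=37), Cs+ has 54 e⁻ (Z=55). Ti4+ < Zr4+ (same group, period 4 vs 5); Zr4+ < Y3+ (both 36 e⁻, Z=40>39); Y3+ < Sr2+ (isoelectronic, higher Z=39 is smaller); Sr2+ < Rb+ (both 36 e⁻, Z=38>37); Rb+ < Cs+ (same group, 1 shell fewer).
Merged order: Ti4+ < Zr4+ < Y3+ < Sr2+ < Rb+ < Cs+ — Zr4+ is number 2.

2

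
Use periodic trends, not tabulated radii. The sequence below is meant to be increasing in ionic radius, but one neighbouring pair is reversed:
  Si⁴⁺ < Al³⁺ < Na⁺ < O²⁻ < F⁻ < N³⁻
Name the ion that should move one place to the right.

O²⁻

Check each adjacent pair. O²⁻ and F⁻ are reversed: both have 10 electrons but Z(F)=9 > Z(O)=8, so F⁻ should be the smaller of the two. No other neighbouring pair contradicts the periodic trends, so O²⁻ is the ion listed too early.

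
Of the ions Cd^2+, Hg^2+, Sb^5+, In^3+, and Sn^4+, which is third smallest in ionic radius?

In^3+

Tabulating Z and e⁻: Sb^5+: 46 e⁻, Z=51, Sn^4+: 46 e⁻, Z=50, In^3+: 46 e⁻, Z=49, Cd^2+: 46 e⁻, Z=48, Hg^2+: 78 e⁻, Z=80. Sb^5+ < Sn^4+ (isoelectronic, higher Z=51 is smaller); Sn^4+ < In^3+ (isoelectronic, higher Z=50 is smaller); In^3+ < Cd^2+ (isoelectronic, higher Z=49 is smaller); Cd^2+ < Hg^2+ (same group, 1 shell fewer).
Full ascending order: Sb^5+ < Sn^4+ < In^3+ < Cd^2+ < Hg^2+. Counting from the smallest, position 3 is In^3+.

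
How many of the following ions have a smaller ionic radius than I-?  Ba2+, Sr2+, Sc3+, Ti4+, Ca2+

Electron counts and nuclear charges: Ti4+ has 18 e⁻ (Z=22), Sc3+ has 18 e⁻ (Z=21), Ca2+ has 18 e⁻ (Z=20), Sr2+ has 36 e⁻ (Z=38), Ba2+ has 54 e⁻ (Z=56), I- has 54 e⁻ (Z=53). Ti4+ < Sc3+ (both 18 e⁻, Z=22>21); Sc3+ < Ca2+ (both 18 e⁻, Z=21>20); Ca2+ < Sr2+ (same group, period 4 vs 5); Sr2+ < Ba2+ (same group, 1 shell fewer); Ba2+ < I- (both 54 e⁻, Z=56>53).
Placing each against I-: smaller — Ti4+, Sc3+, Ca2+, Sr2+, Ba2+; larger — none. That's 5.

5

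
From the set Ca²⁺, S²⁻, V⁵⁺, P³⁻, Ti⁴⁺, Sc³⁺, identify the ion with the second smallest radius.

Ti⁴⁺

Isoelectronic series (18 e⁻ each). Size is set by nuclear charge: more protons means a smaller ion. V⁵⁺ (Z=23), Ti⁴⁺ (Z=22), Sc³⁺ (Z=21), Ca²⁺ (Z=20), S²⁻ (Z=16), P³⁻ (Z=15).
So the order is V⁵⁺ < Ti⁴⁺ < Sc³⁺ < Ca²⁺ < S²⁻ < P³⁻; the 2nd-smallest ion is Ti⁴⁺.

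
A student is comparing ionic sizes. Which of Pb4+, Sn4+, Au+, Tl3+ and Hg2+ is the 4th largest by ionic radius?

Tabulating Z and e⁻: Sn4+: 46 e⁻, Z=50, Pb4+: 78 e⁻, Z=82, Tl3+: 78 e⁻, Z=81, Hg2+: 78 e⁻, Z=80, Au+: 78 e⁻, Z=79. Sn4+ < Pb4+ (same group, period 5 vs 6); Pb4+ < Tl3+ (both 78 e⁻, Z=82>81); Tl3+ < Hg2+ (both 78 e⁻, Z=81>80); Hg2+ < Au+ (both 78 e⁻, Z=80>79).
That gives Sn4+ < Pb4+ < Tl3+ < Hg2+ < Au+. From the largest end, number 4 is Pb4+.

Pb4+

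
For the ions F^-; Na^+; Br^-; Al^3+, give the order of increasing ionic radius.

Al^3+ < Na^+ < F^- < Br^-

Work out protons and electrons: Al^3+ (Z=13, 10 e⁻), Na^+ (Z=11, 10 e⁻), F^- (Z=9, 10 e⁻), Br^- (Z=35, 36 e⁻). Al^3+ < Na^+ (both 10 e⁻, Z=13>11); Na^+ < F^- (isoelectronic, higher Z=11 is smaller); F^- < Br^- (same group, period 2 vs 4).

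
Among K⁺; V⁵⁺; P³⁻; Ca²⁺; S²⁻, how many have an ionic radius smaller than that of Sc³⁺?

1

Isoelectronic series (18 e⁻ each). Size is set by nuclear charge: more protons means a smaller ion. V⁵⁺ (Z=23), Sc³⁺ (Z=21), Ca²⁺ (Z=20), K⁺ (Z=19), S²⁻ (Z=16), P³⁻ (Z=15).
Relative to Sc³⁺, the ions that are smaller are V⁵⁺. So 1 is smaller.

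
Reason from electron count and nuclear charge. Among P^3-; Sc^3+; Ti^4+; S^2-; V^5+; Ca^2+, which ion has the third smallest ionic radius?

Sc^3+

All of these have 18 electrons (isoelectronic). With the same electron cloud, the ion with the most protons pulls it in tightest. Nuclear charges: V^5+ (Z=23), Ti^4+ (Z=22), Sc^3+ (Z=21), Ca^2+ (Z=20), S^2- (Z=16), P^3- (Z=15). Highest Z is smallest.
Ordering: V^5+ < Ti^4+ < Sc^3+ < Ca^2+ < S^2- < P^3-. The third smallest is Sc^3+.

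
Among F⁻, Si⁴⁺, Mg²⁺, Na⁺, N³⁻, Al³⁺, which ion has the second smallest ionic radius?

Each ion has 10 electrons. The ranking follows nuclear charge in reverse — greater Z gives a smaller radius. Si⁴⁺ (Z=14), Al³⁺ (Z=13), Mg²⁺ (Z=12), Na⁺ (Z=11), F⁻ (Z=9), N³⁻ (Z=7).
So the order is Si⁴⁺ < Al³⁺ < Mg²⁺ < Na⁺ < F⁻ < N³⁻; the 2nd-smallest ion is Al³⁺.

Al³⁺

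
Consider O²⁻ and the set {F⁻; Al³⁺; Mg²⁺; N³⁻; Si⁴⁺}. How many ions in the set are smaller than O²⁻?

All of these have 10 electrons (isoelectronic). With the same electron cloud, the ion with the most protons pulls it in tightest. Nuclear charges: Si⁴⁺ (Z=14), Al³⁺ (Z=13), Mg²⁺ (Z=12), F⁻ (Z=9), O²⁻ (Z=8), N³⁻ (Z=7). Highest Z is smallest.
Placing each against O²⁻: smaller — Si⁴⁺, Al³⁺, Mg²⁺, F⁻; larger — N³⁻. Count: 4.

4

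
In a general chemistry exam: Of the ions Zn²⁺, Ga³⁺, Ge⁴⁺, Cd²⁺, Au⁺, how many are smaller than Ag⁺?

4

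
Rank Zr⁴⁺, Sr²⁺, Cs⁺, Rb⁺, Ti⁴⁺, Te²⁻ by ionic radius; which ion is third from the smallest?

First list Z and electron count for each: Ti⁴⁺: 18 e⁻, Z=22, Zr⁴⁺: 36 e⁻, Z=40, Sr²⁺: 36 e⁻, Z=38, Rb⁺: 36 e⁻, Z=37, Cs⁺: 54 e⁻, Z=55, Te²⁻: 54 e⁻, Z=52. Ti⁴⁺ < Zr⁴⁺ (same group, 1 shell fewer); Zr⁴⁺ < Sr²⁺ (both 36 e⁻, Z=40>38); Sr²⁺ < Rb⁺ (both 36 e⁻, Z=38>37); Rb⁺ < Cs⁺ (same group, 1 shell fewer); Cs⁺ < Te²⁻ (both 54 e⁻, Z=55>52).
Full ascending order: Ti⁴⁺ < Zr⁴⁺ < Sr²⁺ < Rb⁺ < Cs⁺ < Te²⁻. Counting from the smallest, position 3 is Sr²⁺.

Sr²⁺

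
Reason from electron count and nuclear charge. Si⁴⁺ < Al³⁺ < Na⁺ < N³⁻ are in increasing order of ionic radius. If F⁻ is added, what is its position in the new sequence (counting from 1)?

All of these have 10 electrons (isoelectronic). With the same electron cloud, the ion with the most protons pulls it in tightest. Nuclear charges: Si⁴⁺ (Z=14), Al³⁺ (Z=13), Na⁺ (Z=11), F⁻ (Z=9), N³⁻ (Z=7). Highest Z is smallest.
The complete sequence is Si⁴⁺ < Al³⁺ < Na⁺ < F⁻ < N³⁻. F⁻ sits at position 4.

4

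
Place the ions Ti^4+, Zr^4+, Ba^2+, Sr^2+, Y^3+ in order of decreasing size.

Ba^2+ > Sr^2+ > Y^3+ > Zr^4+ > Ti^4+

Work out protons and electrons: Ti^4+ (Z=22, 18 e⁻), Zr^4+ (Z=40, 36 e⁻), Y^3+ (Z=39, 36 e⁻), Sr^2+ (Z=38, 36 e⁻), Ba^2+ (Z=56, 54 e⁻). Ti^4+ < Zr^4+ (same group, 1 shell fewer); Zr^4+ < Y^3+ (both 36 e⁻, Z=40>39); Y^3+ < Sr^2+ (both 36 e⁻, Z=39>38); Sr^2+ < Ba^2+ (same group, period 5 vs 6).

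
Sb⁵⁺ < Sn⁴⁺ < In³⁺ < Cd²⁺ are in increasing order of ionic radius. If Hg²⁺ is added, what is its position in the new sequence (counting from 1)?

5

Work out protons and electrons: Sb⁵⁺ (Z=51, 46 e⁻), Sn⁴⁺ (Z=50, 46 e⁻), In³⁺ (Z=49, 46 e⁻), Cd²⁺ (Z=48, 46 e⁻), Hg²⁺ (Z=80, 78 e⁻). Sb⁵⁺ < Sn⁴⁺ (both 46 e⁻, Z=51>50); Sn⁴⁺ < In³⁺ (both 46 e⁻, Z=50>49); In³⁺ < Cd²⁺ (both 46 e⁻, Z=49>48); Cd²⁺ < Hg²⁺ (same group, period 5 vs 6).
With Hg²⁺ included the full order is Sb⁵⁺ < Sn⁴⁺ < In³⁺ < Cd²⁺ < Hg²⁺, so it takes position 5.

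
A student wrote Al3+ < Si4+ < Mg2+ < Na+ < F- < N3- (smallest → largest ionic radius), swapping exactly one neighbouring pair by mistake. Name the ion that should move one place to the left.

Si4+

The pair Al3+, Si4+ is the wrong way round — both have 10 electrons but Z(Si)=14 > Z(Al)=13, so Si4+ should be the smaller of the two. All other adjacent pairs agree with periodic trends, so Si4+ is the misplaced ion.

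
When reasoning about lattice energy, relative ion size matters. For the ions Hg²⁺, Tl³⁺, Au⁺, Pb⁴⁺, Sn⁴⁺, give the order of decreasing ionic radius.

Au⁺ > Hg²⁺ > Tl³⁺ > Pb⁴⁺ > Sn⁴⁺

Electron counts and nuclear charges: Sn⁴⁺ (Z=50, 46 e⁻), Pb⁴⁺ (Z=82, 78 e⁻), Tl³⁺ (Z=81, 78 e⁻), Hg²⁺ (Z=80, 78 e⁻), Au⁺ (Z=79, 78 e⁻). Sn⁴⁺ < Pb⁴⁺ (same group, 1 shell fewer); Pb⁴⁺ < Tl³⁺ (isoelectronic, higher Z=82 is smaller); Tl³⁺ < Hg²⁺ (both 78 e⁻, Z=81>80); Hg²⁺ < Au⁺ (isoelectronic, higher Z=80 is smaller).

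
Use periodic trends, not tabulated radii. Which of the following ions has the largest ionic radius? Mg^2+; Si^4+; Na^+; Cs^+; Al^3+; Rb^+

Work out protons and electrons: Si^4+ has 10 e⁻ (Z=14), Al^3+ has 10 e⁻ (Z=13), Mg^2+ has 10 e⁻ (Z=12), Na^+ has 10 e⁻ (Z=11), Rb^+ has 36 e⁻ (Z=37), Cs^+ has 54 e⁻ (Z=55). Si^4+ < Al^3+ (isoelectronic, higher Z=14 is smaller); Al^3+ < Mg^2+ (both 10 e⁻, Z=13>12); Mg^2+ < Na^+ (isoelectronic, higher Z=12 is smaller); Na^+ < Rb^+ (same group, period 3 vs 5); Rb^+ < Cs^+ (same group, period 5 vs 6).

Cs^+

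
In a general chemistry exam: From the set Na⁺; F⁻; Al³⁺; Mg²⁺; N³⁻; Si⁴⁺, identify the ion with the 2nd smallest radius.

Each ion has 10 electrons. The ranking follows nuclear charge in reverse — greater Z gives a smaller radius. Si⁴⁺ (Z=14), Al³⁺ (Z=13), Mg²⁺ (Z=12), Na⁺ (Z=11), F⁻ (Z=9), N³⁻ (Z=7).
Ordering: Si⁴⁺ < Al³⁺ < Mg²⁺ < Na⁺ < F⁻ < N³⁻. The 2nd smallest is Al³⁺.

Al³⁺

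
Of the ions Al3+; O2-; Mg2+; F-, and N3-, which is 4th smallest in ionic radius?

O2-

These species are isoelectronic with 10 electrons. The only difference is the number of protons: Al3+ (Z=13), Mg2+ (Z=12), F- (Z=9), O2- (Z=8), N3- (Z=7). The strongest nuclear pull (Al3+) gives the smallest ion.
That gives Al3+ < Mg2+ < F- < O2- < N3-. From the smallest end, number 4 is O2-.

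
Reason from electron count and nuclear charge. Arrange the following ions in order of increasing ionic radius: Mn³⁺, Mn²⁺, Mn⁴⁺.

For a single element, ionic radius drops as positive charge rises — Mn⁴⁺ < Mn²⁺.

Mn⁴⁺ < Mn³⁺ < Mn²⁺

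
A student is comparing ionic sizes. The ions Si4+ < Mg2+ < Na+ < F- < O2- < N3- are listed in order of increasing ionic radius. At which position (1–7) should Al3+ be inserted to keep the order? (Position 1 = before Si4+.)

2

Each ion has 10 electrons. The ranking follows nuclear charge in reverse — greater Z gives a smaller radius. Si4+ (Z=14), Al3+ (Z=13), Mg2+ (Z=12), Na+ (Z=11), F- (Z=9), O2- (Z=8), N3- (Z=7).
Putting Al3+ in gives Si4+ < Al3+ < Mg2+ < Na+ < F- < O2- < N3-; it lands at slot 2.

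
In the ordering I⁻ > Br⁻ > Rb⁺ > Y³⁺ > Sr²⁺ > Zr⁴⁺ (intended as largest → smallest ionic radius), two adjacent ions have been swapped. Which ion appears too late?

The pair Y³⁺, Sr²⁺ is the wrong way round — Y³⁺ and Sr²⁺ share 36 electrons; the higher nuclear charge on Y (Z=39) contracts it more, so Y³⁺ < Sr²⁺. All other adjacent pairs agree with periodic trends, so Sr²⁺ is the misplaced ion.

Sr²⁺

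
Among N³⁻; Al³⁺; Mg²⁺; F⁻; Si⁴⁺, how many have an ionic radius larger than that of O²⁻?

1

Isoelectronic series (10 e⁻ each). Size is set by nuclear charge: more protons means a smaller ion. Si⁴⁺ (Z=14), Al³⁺ (Z=13), Mg²⁺ (Z=12), F⁻ (Z=9), O²⁻ (Z=8), N³⁻ (Z=7).
Ordering all of them (including O²⁻) by radius gives Si⁴⁺ < Al³⁺ < Mg²⁺ < F⁻ < O²⁻ < N³⁻. Count: 1.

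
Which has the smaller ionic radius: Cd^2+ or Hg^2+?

Cd^2+

All are in the same group with charge +2. Radius grows down the group as n (the outermost shell) increases.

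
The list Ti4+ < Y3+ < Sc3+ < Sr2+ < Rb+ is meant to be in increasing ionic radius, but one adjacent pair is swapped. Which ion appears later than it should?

Sc3+

The pair Y3+, Sc3+ is the wrong way round — Sc3+ and Y3+ are in one column with the same charge; the lighter period-4 ion has one fewer shell and is smaller. All other adjacent pairs agree with periodic trends, so Sc3+ is the misplaced ion.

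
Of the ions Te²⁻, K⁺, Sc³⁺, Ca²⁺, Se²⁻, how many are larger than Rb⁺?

2

First list Z and electron count for each: Sc³⁺ has 18 e⁻ (Z=21), Ca²⁺ has 18 e⁻ (Z=20), K⁺ has 18 e⁻ (Z=19), Rb⁺ has 36 e⁻ (Z=37), Se²⁻ has 36 e⁻ (Z=34), Te²⁻ has 54 e⁻ (Z=52). Sc³⁺ < Ca²⁺ (isoelectronic, higher Z=21 is smaller); Ca²⁺ < K⁺ (both 18 e⁻, Z=20>19); K⁺ < Rb⁺ (same group, period 4 vs 5); Rb⁺ < Se²⁻ (both 36 e⁻, Z=37>34); Se²⁻ < Te²⁻ (same group, period 4 vs 5).
Relative to Rb⁺, the ions that are larger are Se²⁻, Te²⁻. So 2 are larger.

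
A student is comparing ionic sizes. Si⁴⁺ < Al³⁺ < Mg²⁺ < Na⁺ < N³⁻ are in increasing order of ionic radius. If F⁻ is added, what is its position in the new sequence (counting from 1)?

5

These species are isoelectronic with 10 electrons. The only difference is the number of protons: Si⁴⁺ (Z=14), Al³⁺ (Z=13), Mg²⁺ (Z=12), Na⁺ (Z=11), F⁻ (Z=9), N³⁻ (Z=7). The strongest nuclear pull (Si⁴⁺) gives the smallest ion.
Putting F⁻ in gives Si⁴⁺ < Al³⁺ < Mg²⁺ < Na⁺ < F⁻ < N³⁻; it lands at slot 5.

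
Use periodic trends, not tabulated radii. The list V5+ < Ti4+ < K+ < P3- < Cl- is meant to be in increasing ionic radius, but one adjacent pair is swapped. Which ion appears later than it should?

Cl-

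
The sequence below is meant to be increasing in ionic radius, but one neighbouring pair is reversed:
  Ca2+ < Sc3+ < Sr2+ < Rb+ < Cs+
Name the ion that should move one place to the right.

The pair Ca2+, Sc3+ is the wrong way round — both have 18 electrons but Z(Sc)=21 > Z(Ca)=20, so Sc3+ should be the smaller of the two. All other adjacent pairs agree with periodic trends, so Ca2+ is the misplaced ion.

Ca2+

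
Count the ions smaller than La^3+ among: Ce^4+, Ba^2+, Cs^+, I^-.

1

Isoelectronic series (54 e⁻ each). Size is set by nuclear charge: more protons means a smaller ion. Ce^4+ (Z=58), La^3+ (Z=57), Ba^2+ (Z=56), Cs^+ (Z=55), I^- (Z=53).
Relative to La^3+, the ions that are smaller are Ce^4+. That's 1.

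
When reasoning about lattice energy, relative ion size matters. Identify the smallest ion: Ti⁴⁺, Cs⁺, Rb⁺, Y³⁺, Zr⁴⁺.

Ti⁴⁺

Electron counts and nuclear charges: Ti⁴⁺ (Z=22, 18 e⁻), Zr⁴⁺ (Z=40, 36 e⁻), Y³⁺ (Z=39, 36 e⁻), Rb⁺ (Z=37, 36 e⁻), Cs⁺ (Z=55, 54 e⁻). Ti⁴⁺ < Zr⁴⁺ (same group, 1 shell fewer); Zr⁴⁺ < Y³⁺ (isoelectronic, higher Z=40 is smaller); Y³⁺ < Rb⁺ (both 36 e⁻, Z=39>37); Rb⁺ < Cs⁺ (same group, period 5 vs 6).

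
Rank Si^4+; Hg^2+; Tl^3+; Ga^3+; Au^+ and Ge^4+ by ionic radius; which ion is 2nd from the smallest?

Ge^4+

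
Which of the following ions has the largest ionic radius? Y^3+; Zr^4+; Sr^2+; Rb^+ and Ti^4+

Ti^4+ (Z=22, 18 e⁻), Zr^4+ (Z=40, 36 e⁻), Y^3+ (Z=39, 36 e⁻), Sr^2+ (Z=38, 36 e⁻), Rb^+ (Z=37, 36 e⁻). Ti^4+ < Zr^4+ (same group, 1 shell fewer); Zr^4+ < Y^3+ (isoelectronic, higher Z=40 is smaller); Y^3+ < Sr^2+ (both 36 e⁻, Z=39>38); Sr^2+ < Rb^+ (both 36 e⁻, Z=38>37).

Rb^+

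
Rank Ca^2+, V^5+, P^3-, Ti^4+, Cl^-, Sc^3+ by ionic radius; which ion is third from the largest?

Ca^2+

Each ion has 18 electrons. The ranking follows nuclear charge in reverse — greater Z gives a smaller radius. V^5+ (Z=23), Ti^4+ (Z=22), Sc^3+ (Z=21), Ca^2+ (Z=20), Cl^- (Z=17), P^3- (Z=15).
So the order is V^5+ < Ti^4+ < Sc^3+ < Ca^2+ < Cl^- < P^3-; the 3rd-largest ion is Ca^2+.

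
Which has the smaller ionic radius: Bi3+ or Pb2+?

All of these have 80 electrons (isoelectronic). With the same electron cloud, the ion with the most protons pulls it in tightest. Nuclear charges: Bi3+ (Z=83), Pb2+ (Z=82). Highest Z is smallest.

Bi3+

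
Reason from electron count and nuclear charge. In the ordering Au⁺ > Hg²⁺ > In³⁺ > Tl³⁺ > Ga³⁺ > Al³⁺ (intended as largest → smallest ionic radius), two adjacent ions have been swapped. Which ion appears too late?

Check each adjacent pair. In³⁺ and Tl³⁺ are reversed: In³⁺ and Tl³⁺ are in one column with the same charge; the lighter period-5 ion has one fewer shell and is smaller. No other neighbouring pair contradicts the periodic trends, so Tl³⁺ is the ion listed too late.

Tl³⁺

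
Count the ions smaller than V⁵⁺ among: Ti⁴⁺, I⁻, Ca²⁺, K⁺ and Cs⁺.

Work out protons and electrons: V⁵⁺ (Z=23, 18 e⁻), Ti⁴⁺ (Z=22, 18 e⁻), Ca²⁺ (Z=20, 18 e⁻), K⁺ (Z=19, 18 e⁻), Cs⁺ (Z=55, 54 e⁻), I⁻ (Z=53, 54 e⁻). V⁵⁺ < Ti⁴⁺ (isoelectronic, higher Z=23 is smaller); Ti⁴⁺ < Ca²⁺ (isoelectronic, higher Z=22 is smaller); Ca²⁺ < K⁺ (both 18 e⁻, Z=20>19); K⁺ < Cs⁺ (same group, 2 shells fewer); Cs⁺ < I⁻ (both 54 e⁻, Z=55>53).
Overall: V⁵⁺ < Ti⁴⁺ < Ca²⁺ < K⁺ < Cs⁺ < I⁻. V⁵⁺ has 0 below it and 5 above. So 0 are smaller.

0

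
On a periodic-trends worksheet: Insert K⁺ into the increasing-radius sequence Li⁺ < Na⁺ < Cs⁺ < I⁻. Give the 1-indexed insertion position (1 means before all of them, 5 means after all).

First list Z and electron count for each: Li⁺ has 2 e⁻ (Z=3), Na⁺ has 10 e⁻ (Z=11), K⁺ has 18 e⁻ (Z=19), Cs⁺ has 54 e⁻ (Z=55), I⁻ has 54 e⁻ (Z=53). Li⁺ < Na⁺ (same group, period 2 vs 3); Na⁺ < K⁺ (same group, period 3 vs 4); K⁺ < Cs⁺ (same group, period 4 vs 6); Cs⁺ < I⁻ (both 54 e⁻, Z=55>53).
Putting K⁺ in gives Li⁺ < Na⁺ < K⁺ < Cs⁺ < I⁻; it lands at slot 3.

3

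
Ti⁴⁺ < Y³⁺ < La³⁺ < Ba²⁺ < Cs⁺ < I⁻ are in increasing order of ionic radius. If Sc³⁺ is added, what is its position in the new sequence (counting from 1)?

2

Work out protons and electrons: Ti⁴⁺ has 18 e⁻ (Z=22), Sc³⁺ has 18 e⁻ (Z=21), Y³⁺ has 36 e⁻ (Z=39), La³⁺ has 54 e⁻ (Z=57), Ba²⁺ has 54 e⁻ (Z=56), Cs⁺ has 54 e⁻ (Z=55), I⁻ has 54 e⁻ (Z=53). Ti⁴⁺ < Sc³⁺ (both 18 e⁻, Z=22>21); Sc³⁺ < Y³⁺ (same group, 1 shell fewer); Y³⁺ < La³⁺ (same group, 1 shell fewer); La³⁺ < Ba²⁺ (both 54 e⁻, Z=57>56); Ba²⁺ < Cs⁺ (both 54 e⁻, Z=56>55); Cs⁺ < I⁻ (both 54 e⁻, Z=55>53).
The complete sequence is Ti⁴⁺ < Sc³⁺ < Y³⁺ < La³⁺ < Ba²⁺ < Cs⁺ < I⁻. Sc³⁺ sits at position 2.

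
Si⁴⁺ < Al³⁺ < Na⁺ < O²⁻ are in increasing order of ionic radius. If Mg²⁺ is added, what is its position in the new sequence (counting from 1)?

These species are isoelectronic with 10 electrons. The only difference is the number of protons: Si⁴⁺ (Z=14), Al³⁺ (Z=13), Mg²⁺ (Z=12), Na⁺ (Z=11), O²⁻ (Z=8). The strongest nuclear pull (Si⁴⁺) gives the smallest ion.
Merged order: Si⁴⁺ < Al³⁺ < Mg²⁺ < Na⁺ < O²⁻ — Mg²⁺ is number 3.

3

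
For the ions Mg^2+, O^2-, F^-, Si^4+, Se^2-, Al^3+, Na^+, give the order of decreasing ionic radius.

Electron counts and nuclear charges: Si^4+: 10 e⁻, Z=14, Al^3+: 10 e⁻, Z=13, Mg^2+: 10 e⁻, Z=12, Na^+: 10 e⁻, Z=11, F^-: 10 e⁻, Z=9, O^2-: 10 e⁻, Z=8, Se^2-: 36 e⁻, Z=34. Si^4+ < Al^3+ (isoelectronic, higher Z=14 is smaller); Al^3+ < Mg^2+ (isoelectronic, higher Z=13 is smaller); Mg^2+ < Na^+ (isoelectronic, higher Z=12 is smaller); Na^+ < F^- (isoelectronic, higher Z=11 is smaller); F^- < O^2- (both 10 e⁻, Z=9>8); O^2- < Se^2- (same group, period 2 vs 4).

Se^2- > O^2- > F^- > Na^+ > Mg^2+ > Al^3+ > Si^4+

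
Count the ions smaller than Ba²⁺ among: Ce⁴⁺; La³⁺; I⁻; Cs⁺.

2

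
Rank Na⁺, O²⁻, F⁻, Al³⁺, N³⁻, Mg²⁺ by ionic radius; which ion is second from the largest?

O²⁻

Isoelectronic series (10 e⁻ each). Size is set by nuclear charge: more protons means a smaller ion. Al³⁺ (Z=13), Mg²⁺ (Z=12), Na⁺ (Z=11), F⁻ (Z=9), O²⁻ (Z=8), N³⁻ (Z=7).
That gives Al³⁺ < Mg²⁺ < Na⁺ < F⁻ < O²⁻ < N³⁻. From the largest end, number 2 is O²⁻.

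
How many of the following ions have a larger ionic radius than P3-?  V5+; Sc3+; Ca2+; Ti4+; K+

0

All of these have 18 electrons (isoelectronic). With the same electron cloud, the ion with the most protons pulls it in tightest. Nuclear charges: V5+ (Z=23), Ti4+ (Z=22), Sc3+ (Z=21), Ca2+ (Z=20), K+ (Z=19), P3- (Z=15). Highest Z is smallest.
Placing each against P3-: smaller — V5+, Ti4+, Sc3+, Ca2+, K+; larger — none. Count: 0.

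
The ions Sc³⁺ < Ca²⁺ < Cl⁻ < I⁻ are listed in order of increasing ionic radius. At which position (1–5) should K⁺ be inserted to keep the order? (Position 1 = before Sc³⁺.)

Sc³⁺ has 18 e⁻ (Z=21), Ca²⁺ has 18 e⁻ (Z=20), K⁺ has 18 e⁻ (Z=19), Cl⁻ has 18 e⁻ (Z=17), I⁻ has 54 e⁻ (Z=53). Sc³⁺ < Ca²⁺ (isoelectronic, higher Z=21 is smaller); Ca²⁺ < K⁺ (both 18 e⁻, Z=20>19); K⁺ < Cl⁻ (isoelectronic, higher Z=19 is smaller); Cl⁻ < I⁻ (same group, period 3 vs 5).
Putting K⁺ in gives Sc³⁺ < Ca²⁺ < K⁺ < Cl⁻ < I⁻; it lands at slot 3.

3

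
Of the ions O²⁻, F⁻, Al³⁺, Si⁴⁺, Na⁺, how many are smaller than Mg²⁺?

These species are isoelectronic with 10 electrons. The only difference is the number of protons: Si⁴⁺ (Z=14), Al³⁺ (Z=13), Mg²⁺ (Z=12), Na⁺ (Z=11), F⁻ (Z=9), O²⁻ (Z=8). The strongest nuclear pull (Si⁴⁺) gives the smallest ion.
Placing each against Mg²⁺: smaller — Si⁴⁺, Al³⁺; larger — Na⁺, F⁻, O²⁻. So 2 are smaller.

2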